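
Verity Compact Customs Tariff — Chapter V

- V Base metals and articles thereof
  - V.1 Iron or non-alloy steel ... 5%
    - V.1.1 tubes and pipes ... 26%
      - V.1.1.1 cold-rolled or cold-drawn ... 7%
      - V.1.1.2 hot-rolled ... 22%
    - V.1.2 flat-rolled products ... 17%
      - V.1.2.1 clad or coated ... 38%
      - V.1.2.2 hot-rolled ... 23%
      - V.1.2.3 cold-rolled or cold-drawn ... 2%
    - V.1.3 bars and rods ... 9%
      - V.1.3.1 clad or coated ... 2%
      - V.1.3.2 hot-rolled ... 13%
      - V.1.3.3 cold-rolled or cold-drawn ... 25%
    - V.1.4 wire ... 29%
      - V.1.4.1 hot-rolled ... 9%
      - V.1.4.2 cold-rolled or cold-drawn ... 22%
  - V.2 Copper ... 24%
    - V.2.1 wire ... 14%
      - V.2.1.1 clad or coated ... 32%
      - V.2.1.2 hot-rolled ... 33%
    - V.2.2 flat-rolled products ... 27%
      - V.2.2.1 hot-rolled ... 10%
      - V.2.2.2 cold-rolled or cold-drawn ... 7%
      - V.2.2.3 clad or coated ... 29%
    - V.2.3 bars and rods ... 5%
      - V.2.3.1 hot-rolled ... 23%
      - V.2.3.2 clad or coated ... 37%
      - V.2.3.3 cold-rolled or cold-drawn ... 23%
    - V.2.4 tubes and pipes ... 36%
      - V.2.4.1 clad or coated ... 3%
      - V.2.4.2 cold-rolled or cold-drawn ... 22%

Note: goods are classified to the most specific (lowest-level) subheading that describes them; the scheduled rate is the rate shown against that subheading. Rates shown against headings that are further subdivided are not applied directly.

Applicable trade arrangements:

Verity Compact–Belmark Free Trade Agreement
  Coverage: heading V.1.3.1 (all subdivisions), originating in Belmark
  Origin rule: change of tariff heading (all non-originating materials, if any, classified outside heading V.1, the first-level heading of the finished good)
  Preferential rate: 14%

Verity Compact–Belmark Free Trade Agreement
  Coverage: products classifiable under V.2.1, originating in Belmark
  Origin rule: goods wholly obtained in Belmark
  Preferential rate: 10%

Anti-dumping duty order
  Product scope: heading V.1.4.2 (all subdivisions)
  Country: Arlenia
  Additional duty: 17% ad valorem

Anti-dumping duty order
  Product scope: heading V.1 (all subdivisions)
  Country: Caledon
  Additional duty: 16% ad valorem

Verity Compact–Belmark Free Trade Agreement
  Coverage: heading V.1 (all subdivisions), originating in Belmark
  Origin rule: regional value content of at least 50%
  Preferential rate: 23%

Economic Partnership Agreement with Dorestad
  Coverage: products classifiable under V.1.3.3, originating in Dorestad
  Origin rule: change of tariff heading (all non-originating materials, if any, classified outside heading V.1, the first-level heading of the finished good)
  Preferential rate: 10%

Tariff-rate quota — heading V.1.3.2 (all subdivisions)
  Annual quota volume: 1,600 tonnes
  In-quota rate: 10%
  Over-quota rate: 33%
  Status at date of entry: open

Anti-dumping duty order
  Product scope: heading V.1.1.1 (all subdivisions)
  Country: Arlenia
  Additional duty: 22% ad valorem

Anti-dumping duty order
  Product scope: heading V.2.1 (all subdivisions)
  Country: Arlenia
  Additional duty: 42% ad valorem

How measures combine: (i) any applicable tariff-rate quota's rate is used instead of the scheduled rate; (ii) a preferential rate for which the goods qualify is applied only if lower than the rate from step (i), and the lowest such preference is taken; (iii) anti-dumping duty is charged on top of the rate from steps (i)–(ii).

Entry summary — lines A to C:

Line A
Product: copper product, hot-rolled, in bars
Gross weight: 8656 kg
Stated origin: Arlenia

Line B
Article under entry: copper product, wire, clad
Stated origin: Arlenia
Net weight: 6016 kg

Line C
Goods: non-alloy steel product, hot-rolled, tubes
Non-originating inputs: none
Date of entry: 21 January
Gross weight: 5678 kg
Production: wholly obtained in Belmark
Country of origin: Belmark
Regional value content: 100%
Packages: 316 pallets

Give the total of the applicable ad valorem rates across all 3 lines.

Line A: copper → V.2; in bars → V.2.3; hot-rolled → V.2.3.1. Scheduled 23%. No special measure applies. → 23%.
Line B: copper → V.2; wire → V.2.1; clad → V.2.1.1. Scheduled 32%. anti-dumping (Arlenia, V.2.1): +42%; total 32% + 42% = 74%. → 74%.
Line C: non-alloy steel → V.1; tubes → V.1.1; hot-rolled → V.1.1.2. Scheduled 22%. Belmark agreement on V.1.3.1: V.1.1.2 not covered; Belmark agreement on V.2.1: V.1.1.2 not covered; Belmark agreement on V.1: RVC ≥ 50% → 23% available; preference 23% not lower than 22% → no reduction. → 22%.
Sum: 23% + 74% + 22% = 119%.

119%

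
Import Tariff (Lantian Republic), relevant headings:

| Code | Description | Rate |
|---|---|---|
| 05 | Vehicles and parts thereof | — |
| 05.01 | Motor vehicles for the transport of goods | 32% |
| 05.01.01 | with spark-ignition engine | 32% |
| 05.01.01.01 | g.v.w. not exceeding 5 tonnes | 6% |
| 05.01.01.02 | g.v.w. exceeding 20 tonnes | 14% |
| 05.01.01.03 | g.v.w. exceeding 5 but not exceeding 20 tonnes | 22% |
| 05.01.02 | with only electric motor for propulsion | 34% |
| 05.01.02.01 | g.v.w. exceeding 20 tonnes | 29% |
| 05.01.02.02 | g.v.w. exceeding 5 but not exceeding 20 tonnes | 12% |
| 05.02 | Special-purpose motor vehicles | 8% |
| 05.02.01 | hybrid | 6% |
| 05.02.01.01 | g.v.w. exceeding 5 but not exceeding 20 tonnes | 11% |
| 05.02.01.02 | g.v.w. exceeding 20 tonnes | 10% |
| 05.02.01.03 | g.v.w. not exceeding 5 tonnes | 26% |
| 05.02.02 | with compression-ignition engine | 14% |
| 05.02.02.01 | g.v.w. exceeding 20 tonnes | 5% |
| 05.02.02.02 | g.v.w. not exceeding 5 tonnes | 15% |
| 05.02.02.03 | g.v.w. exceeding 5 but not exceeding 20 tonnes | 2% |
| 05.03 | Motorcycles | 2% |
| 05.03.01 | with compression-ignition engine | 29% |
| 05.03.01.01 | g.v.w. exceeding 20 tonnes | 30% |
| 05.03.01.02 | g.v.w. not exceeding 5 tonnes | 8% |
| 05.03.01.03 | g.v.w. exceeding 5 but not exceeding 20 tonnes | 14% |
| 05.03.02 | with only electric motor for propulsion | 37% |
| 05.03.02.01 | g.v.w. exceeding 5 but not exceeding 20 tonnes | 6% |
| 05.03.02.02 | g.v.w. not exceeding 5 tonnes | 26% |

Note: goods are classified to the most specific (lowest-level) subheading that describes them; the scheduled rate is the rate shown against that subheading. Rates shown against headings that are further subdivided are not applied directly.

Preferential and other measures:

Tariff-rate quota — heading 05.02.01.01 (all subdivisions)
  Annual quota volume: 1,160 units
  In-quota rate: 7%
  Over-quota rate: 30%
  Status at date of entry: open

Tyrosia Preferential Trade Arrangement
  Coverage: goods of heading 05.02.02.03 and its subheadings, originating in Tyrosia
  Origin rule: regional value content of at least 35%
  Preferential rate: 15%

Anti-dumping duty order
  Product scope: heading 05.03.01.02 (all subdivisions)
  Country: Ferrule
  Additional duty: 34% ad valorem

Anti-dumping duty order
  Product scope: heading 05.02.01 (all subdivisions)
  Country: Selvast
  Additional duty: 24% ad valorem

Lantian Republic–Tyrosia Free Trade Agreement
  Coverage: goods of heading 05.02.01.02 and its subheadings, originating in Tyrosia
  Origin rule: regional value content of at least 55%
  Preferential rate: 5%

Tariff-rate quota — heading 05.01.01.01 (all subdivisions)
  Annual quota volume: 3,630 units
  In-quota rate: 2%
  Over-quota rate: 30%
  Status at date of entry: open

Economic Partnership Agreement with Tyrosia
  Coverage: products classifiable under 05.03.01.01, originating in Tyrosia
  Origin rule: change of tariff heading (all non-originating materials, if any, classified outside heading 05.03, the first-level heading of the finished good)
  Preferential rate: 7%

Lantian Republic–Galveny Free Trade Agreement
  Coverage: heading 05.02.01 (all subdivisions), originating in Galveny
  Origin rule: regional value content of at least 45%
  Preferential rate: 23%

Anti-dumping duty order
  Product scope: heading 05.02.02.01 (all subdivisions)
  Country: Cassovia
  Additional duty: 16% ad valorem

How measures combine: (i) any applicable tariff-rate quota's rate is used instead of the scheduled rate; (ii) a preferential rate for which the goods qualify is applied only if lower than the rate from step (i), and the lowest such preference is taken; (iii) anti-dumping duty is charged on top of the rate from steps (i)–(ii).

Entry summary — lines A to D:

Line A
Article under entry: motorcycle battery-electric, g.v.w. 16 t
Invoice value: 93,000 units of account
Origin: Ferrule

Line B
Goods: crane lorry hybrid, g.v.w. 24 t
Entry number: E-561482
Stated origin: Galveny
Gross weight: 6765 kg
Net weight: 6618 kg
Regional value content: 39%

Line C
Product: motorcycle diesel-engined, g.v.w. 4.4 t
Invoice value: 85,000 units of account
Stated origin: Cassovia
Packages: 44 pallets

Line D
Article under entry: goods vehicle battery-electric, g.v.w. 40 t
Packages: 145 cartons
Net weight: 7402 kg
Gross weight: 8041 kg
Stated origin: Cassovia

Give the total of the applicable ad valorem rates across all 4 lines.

53%

Line A: motorcycle → 05.03; battery-electric → 05.03.02; g.v.w. 16 t → 05.03.02.01. Scheduled 6%. No special measure applies. → 6%.
Line B: crane lorry → 05.02; hybrid → 05.02.01; g.v.w. 24 t → 05.02.01.02. Scheduled 10%. Galveny agreement on 05.02.01: RVC < 45%. → 10%.
Line C: motorcycle → 05.03; diesel-engined → 05.03.01; g.v.w. 4.4 t → 05.03.01.02. Scheduled 8%. No special measure applies. → 8%.
Line D: goods vehicle → 05.01; battery-electric → 05.01.02; g.v.w. 40 t → 05.01.02.01. Scheduled 29%. No special measure applies. → 29%.
Sum: 6% + 10% + 8% + 29% = 53%.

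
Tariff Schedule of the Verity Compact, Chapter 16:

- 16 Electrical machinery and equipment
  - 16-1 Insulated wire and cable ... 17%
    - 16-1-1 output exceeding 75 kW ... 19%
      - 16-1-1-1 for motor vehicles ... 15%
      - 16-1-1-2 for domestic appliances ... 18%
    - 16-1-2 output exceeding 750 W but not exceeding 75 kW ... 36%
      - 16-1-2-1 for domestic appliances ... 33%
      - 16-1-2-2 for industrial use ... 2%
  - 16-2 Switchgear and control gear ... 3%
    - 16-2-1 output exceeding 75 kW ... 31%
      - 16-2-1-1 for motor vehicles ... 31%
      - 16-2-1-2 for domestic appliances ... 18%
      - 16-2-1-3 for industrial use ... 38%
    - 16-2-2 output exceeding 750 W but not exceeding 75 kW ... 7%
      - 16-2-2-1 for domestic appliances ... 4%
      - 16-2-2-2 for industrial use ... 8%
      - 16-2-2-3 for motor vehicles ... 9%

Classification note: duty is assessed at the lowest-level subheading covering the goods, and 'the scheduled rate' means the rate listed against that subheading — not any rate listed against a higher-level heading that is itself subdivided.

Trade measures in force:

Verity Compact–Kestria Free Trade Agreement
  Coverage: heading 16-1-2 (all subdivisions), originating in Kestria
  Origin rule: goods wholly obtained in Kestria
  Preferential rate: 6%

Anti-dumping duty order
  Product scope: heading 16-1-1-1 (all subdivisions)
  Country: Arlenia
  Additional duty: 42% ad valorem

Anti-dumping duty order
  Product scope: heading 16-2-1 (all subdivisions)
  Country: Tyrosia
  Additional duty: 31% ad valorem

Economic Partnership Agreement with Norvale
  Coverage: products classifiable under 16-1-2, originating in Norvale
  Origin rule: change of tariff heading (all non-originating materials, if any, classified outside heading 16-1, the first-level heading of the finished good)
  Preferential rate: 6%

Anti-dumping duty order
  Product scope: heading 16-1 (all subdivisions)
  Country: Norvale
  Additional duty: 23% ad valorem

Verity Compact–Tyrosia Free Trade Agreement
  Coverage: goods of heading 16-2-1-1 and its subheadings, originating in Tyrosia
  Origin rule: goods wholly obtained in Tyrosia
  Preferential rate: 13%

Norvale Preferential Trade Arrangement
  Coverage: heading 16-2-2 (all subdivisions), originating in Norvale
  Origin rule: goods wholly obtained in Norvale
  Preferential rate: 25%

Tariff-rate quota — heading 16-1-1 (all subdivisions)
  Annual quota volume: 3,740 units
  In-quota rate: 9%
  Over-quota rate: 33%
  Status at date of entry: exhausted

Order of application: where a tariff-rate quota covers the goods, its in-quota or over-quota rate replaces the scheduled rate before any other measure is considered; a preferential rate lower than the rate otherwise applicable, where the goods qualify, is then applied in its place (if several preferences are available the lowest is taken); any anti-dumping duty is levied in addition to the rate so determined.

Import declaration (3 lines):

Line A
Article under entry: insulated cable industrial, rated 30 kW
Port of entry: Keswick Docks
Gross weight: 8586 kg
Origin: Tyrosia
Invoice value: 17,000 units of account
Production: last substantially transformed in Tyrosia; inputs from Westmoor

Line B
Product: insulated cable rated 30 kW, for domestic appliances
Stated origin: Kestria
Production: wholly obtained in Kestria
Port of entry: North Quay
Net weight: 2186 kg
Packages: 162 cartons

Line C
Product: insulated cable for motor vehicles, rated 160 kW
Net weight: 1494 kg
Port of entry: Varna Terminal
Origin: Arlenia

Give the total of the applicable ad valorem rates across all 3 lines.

Line A: insulated cable → 16-1; rated 30 kW → 16-1-2; industrial → 16-1-2-2. Scheduled 2%. Tyrosia agreement on 16-2-1-1: 16-1-2-2 not covered. → 2%.
Line B: insulated cable → 16-1; rated 30 kW → 16-1-2; for domestic appliances → 16-1-2-1. Scheduled 33%. Kestria agreement on 16-1-2: wholly obtained → 6% available; preferential 6%. → 6%.
Line C: insulated cable → 16-1; rated 160 kW → 16-1-1; for motor vehicles → 16-1-1-1. Scheduled 15%. quota on 16-1-1 exhausted → over-quota 33%; anti-dumping (Arlenia, 16-1-1-1): +42%; total 33% + 42% = 75%. → 75%.
Sum: 2% + 6% + 75% = 83%.

83%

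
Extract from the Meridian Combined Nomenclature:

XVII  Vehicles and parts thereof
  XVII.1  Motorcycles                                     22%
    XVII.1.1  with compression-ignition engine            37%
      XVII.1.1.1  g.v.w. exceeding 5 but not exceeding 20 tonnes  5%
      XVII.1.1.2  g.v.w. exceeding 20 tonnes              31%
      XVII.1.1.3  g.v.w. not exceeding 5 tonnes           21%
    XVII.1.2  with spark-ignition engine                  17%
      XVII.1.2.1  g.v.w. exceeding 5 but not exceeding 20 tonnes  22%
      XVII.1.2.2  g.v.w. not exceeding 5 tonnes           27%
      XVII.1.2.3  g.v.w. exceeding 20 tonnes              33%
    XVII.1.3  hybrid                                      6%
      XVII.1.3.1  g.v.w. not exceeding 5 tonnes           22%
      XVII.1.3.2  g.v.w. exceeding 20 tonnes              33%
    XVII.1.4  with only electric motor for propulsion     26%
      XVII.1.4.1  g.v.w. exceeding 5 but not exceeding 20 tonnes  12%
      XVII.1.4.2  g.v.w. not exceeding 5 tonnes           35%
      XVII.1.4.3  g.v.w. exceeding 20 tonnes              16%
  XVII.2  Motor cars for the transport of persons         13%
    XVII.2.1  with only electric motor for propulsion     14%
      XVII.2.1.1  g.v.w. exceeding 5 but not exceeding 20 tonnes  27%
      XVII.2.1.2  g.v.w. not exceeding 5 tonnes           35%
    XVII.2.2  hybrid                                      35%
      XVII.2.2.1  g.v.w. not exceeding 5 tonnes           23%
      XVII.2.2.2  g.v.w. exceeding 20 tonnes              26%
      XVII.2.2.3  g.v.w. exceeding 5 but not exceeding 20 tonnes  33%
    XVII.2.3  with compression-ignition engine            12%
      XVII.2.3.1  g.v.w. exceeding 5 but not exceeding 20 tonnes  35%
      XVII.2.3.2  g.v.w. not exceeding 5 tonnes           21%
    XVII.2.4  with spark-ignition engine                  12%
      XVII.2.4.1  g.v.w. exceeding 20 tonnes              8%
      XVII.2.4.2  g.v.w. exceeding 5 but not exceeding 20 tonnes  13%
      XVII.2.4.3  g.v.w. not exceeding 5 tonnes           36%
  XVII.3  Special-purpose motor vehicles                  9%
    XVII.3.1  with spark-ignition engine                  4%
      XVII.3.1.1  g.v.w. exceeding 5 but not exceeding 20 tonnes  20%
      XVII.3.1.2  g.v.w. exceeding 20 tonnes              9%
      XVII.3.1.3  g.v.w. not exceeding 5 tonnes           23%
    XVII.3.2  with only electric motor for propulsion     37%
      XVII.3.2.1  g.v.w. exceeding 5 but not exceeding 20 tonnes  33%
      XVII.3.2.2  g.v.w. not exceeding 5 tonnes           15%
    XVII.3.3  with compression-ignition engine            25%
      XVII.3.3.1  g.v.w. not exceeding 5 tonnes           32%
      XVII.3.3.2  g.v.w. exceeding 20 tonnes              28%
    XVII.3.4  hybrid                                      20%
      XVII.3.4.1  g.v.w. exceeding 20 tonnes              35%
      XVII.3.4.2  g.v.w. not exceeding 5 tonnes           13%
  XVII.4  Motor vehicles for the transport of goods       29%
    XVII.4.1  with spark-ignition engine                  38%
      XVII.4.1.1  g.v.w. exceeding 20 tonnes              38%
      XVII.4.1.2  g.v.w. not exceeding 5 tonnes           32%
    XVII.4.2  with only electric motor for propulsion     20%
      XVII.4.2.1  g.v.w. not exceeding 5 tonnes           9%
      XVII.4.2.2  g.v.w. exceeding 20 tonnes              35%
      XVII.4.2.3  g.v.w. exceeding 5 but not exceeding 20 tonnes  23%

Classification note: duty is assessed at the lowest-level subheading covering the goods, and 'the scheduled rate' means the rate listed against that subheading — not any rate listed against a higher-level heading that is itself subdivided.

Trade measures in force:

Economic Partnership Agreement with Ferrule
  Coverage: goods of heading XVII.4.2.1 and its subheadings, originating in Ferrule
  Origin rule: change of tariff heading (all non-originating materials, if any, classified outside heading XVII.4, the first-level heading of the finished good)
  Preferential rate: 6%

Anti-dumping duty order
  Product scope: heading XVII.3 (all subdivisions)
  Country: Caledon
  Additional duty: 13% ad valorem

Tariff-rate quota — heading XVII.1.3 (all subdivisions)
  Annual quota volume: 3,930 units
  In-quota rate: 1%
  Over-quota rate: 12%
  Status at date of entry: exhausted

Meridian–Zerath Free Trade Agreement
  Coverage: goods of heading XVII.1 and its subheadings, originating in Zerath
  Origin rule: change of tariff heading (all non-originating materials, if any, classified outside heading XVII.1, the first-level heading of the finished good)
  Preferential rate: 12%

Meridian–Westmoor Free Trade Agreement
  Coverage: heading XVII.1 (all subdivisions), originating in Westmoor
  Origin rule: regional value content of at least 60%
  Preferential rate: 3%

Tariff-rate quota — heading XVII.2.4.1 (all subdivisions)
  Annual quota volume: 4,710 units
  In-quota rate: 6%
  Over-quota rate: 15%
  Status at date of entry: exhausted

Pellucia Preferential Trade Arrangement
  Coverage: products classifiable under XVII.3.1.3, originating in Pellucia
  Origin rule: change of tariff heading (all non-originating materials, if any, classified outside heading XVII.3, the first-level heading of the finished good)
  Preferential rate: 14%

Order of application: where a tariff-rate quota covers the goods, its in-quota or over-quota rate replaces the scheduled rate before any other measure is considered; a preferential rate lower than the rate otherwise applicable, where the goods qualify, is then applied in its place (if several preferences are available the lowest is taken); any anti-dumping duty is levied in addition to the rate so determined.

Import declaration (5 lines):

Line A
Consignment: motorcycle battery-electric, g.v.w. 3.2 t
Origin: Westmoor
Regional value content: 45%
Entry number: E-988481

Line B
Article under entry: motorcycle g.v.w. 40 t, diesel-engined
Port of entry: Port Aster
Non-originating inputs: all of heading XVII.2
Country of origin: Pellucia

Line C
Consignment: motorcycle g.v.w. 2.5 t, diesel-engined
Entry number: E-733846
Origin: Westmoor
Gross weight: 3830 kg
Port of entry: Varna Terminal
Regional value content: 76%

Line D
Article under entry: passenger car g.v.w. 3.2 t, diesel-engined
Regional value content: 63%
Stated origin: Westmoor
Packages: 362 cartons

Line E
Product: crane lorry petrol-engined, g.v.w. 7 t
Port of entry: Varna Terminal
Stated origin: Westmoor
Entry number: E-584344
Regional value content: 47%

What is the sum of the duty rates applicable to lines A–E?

Line A: motorcycle → XVII.1; battery-electric → XVII.1.4; g.v.w. 3.2 t → XVII.1.4.2. Scheduled 35%. Westmoor agreement on XVII.1: RVC < 60%. → 35%.
Line B: motorcycle → XVII.1; diesel-engined → XVII.1.1; g.v.w. 40 t → XVII.1.1.2. Scheduled 31%. Pellucia agreement on XVII.3.1.3: XVII.1.1.2 not covered. → 31%.
Line C: motorcycle → XVII.1; diesel-engined → XVII.1.1; g.v.w. 2.5 t → XVII.1.1.3. Scheduled 21%. Westmoor agreement on XVII.1: RVC ≥ 60% → 3% available; preferential 3%. → 3%.
Line D: passenger car → XVII.2; diesel-engined → XVII.2.3; g.v.w. 3.2 t → XVII.2.3.2. Scheduled 21%. Westmoor agreement on XVII.1: XVII.2.3.2 not covered. → 21%.
Line E: crane lorry → XVII.3; petrol-engined → XVII.3.1; g.v.w. 7 t → XVII.3.1.1. Scheduled 20%. Westmoor agreement on XVII.1: XVII.3.1.1 not covered. → 20%.
Sum: 35% + 31% + 3% + 21% + 20% = 110%.

110%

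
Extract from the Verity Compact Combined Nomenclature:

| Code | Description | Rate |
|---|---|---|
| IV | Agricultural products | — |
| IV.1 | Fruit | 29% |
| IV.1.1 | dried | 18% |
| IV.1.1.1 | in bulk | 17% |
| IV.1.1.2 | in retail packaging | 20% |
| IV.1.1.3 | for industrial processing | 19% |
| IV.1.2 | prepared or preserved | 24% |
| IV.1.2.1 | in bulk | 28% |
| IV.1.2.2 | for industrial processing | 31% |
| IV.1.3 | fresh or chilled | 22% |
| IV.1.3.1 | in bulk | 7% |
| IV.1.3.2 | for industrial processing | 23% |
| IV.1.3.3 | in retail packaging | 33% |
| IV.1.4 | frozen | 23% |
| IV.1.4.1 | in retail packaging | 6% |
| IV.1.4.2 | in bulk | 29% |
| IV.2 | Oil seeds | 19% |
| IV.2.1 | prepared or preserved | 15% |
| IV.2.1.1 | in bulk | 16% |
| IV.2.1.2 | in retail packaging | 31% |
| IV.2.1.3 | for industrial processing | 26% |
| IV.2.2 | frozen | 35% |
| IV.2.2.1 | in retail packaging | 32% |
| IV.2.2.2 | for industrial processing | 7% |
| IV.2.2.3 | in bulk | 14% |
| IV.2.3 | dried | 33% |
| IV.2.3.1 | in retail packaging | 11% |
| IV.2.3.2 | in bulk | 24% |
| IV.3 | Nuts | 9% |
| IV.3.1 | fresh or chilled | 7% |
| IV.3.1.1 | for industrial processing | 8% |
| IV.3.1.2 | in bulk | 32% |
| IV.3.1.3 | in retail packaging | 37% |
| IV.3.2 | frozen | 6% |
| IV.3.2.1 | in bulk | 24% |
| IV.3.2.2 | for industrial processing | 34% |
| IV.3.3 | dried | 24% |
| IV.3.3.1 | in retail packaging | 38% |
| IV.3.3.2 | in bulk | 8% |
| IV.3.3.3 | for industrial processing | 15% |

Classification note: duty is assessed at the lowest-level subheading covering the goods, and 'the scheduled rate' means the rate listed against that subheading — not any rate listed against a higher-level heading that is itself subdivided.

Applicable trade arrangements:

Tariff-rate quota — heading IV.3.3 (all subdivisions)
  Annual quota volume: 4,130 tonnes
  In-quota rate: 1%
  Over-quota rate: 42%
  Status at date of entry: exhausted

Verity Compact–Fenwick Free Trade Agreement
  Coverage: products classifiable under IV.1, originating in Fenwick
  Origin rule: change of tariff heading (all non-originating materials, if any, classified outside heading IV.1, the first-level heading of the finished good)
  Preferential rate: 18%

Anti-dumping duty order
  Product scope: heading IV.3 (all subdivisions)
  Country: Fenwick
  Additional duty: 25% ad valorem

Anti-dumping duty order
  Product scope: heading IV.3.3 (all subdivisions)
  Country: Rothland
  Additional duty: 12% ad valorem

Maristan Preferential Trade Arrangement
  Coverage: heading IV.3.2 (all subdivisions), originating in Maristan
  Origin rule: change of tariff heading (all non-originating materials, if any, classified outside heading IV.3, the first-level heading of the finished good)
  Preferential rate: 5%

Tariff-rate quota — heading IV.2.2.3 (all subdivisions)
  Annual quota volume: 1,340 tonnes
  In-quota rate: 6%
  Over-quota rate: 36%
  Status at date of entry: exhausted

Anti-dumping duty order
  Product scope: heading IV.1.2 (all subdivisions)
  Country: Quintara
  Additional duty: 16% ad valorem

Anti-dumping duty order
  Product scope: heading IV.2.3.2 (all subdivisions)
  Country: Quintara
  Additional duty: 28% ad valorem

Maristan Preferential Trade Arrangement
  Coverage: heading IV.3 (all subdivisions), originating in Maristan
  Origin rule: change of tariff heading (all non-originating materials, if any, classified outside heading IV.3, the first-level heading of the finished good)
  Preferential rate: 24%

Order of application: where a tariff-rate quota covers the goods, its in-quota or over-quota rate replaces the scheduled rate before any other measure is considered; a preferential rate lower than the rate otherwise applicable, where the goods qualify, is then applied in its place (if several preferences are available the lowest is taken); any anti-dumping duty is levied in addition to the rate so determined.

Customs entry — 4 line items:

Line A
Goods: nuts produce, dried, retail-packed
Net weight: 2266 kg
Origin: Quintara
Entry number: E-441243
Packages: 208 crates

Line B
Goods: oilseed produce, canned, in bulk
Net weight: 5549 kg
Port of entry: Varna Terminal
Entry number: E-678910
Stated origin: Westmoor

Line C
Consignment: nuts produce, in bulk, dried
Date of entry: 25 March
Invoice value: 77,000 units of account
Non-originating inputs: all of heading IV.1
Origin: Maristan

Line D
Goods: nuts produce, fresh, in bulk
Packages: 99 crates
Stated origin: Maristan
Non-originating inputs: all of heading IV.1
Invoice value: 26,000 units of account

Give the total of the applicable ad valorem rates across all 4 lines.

106%

Line A: nuts → IV.3; dried → IV.3.3; retail-packed → IV.3.3.1. Scheduled 38%. quota on IV.3.3 exhausted → over-quota 42%. → 42%.
Line B: oilseed → IV.2; canned → IV.2.1; in bulk → IV.2.1.1. Scheduled 16%. No special measure applies. → 16%.
Line C: nuts → IV.3; dried → IV.3.3; in bulk → IV.3.3.2. Scheduled 8%. quota on IV.3.3 exhausted → over-quota 42%; Maristan agreement on IV.3.2: IV.3.3.2 not covered; Maristan agreement on IV.3: CTH met → 24% available; preferential 24%. → 24%.
Line D: nuts → IV.3; fresh → IV.3.1; in bulk → IV.3.1.2. Scheduled 32%. Maristan agreement on IV.3.2: IV.3.1.2 not covered; Maristan agreement on IV.3: CTH met → 24% available; preferential 24%. → 24%.
Sum: 42% + 16% + 24% + 24% = 106%.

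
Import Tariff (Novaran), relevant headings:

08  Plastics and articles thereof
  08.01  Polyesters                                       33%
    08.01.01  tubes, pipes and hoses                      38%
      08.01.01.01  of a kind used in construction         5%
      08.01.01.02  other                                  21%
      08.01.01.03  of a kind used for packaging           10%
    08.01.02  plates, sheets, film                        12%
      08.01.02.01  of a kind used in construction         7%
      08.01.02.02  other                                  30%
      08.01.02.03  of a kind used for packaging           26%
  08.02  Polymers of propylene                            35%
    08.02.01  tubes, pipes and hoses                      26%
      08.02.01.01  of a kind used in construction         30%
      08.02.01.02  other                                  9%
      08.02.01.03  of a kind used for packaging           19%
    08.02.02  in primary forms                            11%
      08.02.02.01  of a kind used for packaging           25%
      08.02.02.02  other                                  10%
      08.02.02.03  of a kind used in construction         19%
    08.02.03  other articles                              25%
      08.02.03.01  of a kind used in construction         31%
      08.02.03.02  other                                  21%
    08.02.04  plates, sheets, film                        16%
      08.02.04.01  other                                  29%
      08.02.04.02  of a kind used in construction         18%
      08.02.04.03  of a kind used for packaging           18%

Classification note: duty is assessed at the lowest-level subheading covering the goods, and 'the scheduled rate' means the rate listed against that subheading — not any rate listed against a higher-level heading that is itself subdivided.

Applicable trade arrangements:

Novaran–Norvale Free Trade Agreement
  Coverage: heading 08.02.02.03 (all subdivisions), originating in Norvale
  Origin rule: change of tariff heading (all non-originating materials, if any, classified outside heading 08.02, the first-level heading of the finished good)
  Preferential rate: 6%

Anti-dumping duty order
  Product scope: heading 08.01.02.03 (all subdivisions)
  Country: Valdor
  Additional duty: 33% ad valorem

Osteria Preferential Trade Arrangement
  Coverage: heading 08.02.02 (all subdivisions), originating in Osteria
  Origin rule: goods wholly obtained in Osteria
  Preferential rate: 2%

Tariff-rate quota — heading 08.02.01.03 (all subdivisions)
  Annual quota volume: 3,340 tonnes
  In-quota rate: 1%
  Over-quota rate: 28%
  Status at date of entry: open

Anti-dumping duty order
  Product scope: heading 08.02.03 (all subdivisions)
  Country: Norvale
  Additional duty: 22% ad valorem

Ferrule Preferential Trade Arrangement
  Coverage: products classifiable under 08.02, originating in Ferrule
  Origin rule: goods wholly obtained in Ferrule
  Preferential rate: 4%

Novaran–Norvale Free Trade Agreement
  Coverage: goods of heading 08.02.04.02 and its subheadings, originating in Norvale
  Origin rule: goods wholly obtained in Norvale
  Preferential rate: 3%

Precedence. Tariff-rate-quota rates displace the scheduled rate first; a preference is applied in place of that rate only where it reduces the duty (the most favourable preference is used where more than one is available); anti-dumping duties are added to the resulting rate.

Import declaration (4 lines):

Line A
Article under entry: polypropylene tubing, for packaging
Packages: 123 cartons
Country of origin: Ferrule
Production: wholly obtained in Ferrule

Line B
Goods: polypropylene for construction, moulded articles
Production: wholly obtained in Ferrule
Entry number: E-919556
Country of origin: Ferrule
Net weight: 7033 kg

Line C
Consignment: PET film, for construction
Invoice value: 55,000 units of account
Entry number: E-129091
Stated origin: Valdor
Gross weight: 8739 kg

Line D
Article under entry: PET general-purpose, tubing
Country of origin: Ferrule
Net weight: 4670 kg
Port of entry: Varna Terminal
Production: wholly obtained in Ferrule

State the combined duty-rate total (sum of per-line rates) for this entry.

Line A: polypropylene → 08.02; tubing → 08.02.01; for packaging → 08.02.01.03. Scheduled 19%. quota on 08.02.01.03 open → in-quota 1%; Ferrule agreement on 08.02: wholly obtained → 4% available; preference 4% not lower than 1% → no reduction. → 1%.
Line B: polypropylene → 08.02; moulded articles → 08.02.03; for construction → 08.02.03.01. Scheduled 31%. Ferrule agreement on 08.02: wholly obtained → 4% available; preferential 4%. → 4%.
Line C: PET → 08.01; film → 08.01.02; for construction → 08.01.02.01. Scheduled 7%. No special measure applies. → 7%.
Line D: PET → 08.01; tubing → 08.01.01; general-purpose → 08.01.01.02. Scheduled 21%. Ferrule agreement on 08.02: 08.01.01.02 not covered. → 21%.
Sum: 1% + 4% + 7% + 21% = 33%.

33%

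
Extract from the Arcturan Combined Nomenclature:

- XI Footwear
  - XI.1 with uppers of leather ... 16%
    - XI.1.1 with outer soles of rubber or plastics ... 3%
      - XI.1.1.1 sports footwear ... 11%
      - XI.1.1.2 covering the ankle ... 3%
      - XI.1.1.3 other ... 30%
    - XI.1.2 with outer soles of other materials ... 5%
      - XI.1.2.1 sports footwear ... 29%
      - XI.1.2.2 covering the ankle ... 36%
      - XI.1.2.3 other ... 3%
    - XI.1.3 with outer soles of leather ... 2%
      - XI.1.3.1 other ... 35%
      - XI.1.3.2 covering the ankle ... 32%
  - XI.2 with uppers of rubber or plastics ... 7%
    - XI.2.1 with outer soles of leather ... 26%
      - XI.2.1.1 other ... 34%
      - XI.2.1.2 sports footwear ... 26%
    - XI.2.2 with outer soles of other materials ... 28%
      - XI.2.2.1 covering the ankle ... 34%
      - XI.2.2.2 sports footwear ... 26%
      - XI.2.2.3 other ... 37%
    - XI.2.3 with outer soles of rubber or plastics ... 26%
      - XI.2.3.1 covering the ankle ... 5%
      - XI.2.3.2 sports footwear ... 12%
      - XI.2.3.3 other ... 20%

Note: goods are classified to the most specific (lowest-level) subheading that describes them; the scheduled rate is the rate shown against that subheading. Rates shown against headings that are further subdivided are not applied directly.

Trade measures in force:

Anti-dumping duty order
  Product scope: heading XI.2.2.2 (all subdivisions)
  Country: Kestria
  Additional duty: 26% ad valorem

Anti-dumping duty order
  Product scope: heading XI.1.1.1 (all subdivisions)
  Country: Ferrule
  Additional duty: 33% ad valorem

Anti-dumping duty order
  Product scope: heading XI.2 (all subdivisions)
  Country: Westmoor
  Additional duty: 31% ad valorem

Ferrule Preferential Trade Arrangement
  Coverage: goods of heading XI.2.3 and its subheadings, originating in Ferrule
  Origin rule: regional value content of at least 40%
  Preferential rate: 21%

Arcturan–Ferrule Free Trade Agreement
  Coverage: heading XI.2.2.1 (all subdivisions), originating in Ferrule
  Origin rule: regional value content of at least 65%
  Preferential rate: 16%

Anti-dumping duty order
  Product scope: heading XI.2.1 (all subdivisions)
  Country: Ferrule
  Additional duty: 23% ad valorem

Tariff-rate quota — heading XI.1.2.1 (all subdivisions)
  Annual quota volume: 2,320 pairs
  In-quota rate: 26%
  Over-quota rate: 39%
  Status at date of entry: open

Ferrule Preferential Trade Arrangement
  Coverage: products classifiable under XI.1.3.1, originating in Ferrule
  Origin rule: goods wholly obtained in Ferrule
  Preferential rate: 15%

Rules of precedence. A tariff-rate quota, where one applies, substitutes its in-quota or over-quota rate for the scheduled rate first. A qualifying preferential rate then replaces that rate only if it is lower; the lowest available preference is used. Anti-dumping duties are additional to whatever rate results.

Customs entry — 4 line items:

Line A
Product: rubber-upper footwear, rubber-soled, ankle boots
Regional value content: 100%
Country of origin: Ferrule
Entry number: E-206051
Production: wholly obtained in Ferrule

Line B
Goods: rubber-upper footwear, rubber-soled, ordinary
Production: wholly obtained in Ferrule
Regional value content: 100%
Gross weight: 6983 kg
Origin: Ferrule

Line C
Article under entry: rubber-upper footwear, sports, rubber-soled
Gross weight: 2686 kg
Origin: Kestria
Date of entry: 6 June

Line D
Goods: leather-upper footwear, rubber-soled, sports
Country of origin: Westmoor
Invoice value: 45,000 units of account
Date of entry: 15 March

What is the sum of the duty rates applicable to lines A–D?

48%

Line A: rubber-upper → XI.2; rubber-soled → XI.2.3; ankle boots → XI.2.3.1. Scheduled 5%. Ferrule agreement on XI.2.3: RVC ≥ 40% → 21% available; Ferrule agreement on XI.2.2.1: XI.2.3.1 not covered; Ferrule agreement on XI.1.3.1: XI.2.3.1 not covered; preference 21% not lower than 5% → no reduction. → 5%.
Line B: rubber-upper → XI.2; rubber-soled → XI.2.3; ordinary → XI.2.3.3. Scheduled 20%. Ferrule agreement on XI.2.3: RVC ≥ 40% → 21% available; Ferrule agreement on XI.2.2.1: XI.2.3.3 not covered; Ferrule agreement on XI.1.3.1: XI.2.3.3 not covered; preference 21% not lower than 20% → no reduction. → 20%.
Line C: rubber-upper → XI.2; rubber-soled → XI.2.3; sports → XI.2.3.2. Scheduled 12%. No special measure applies. → 12%.
Line D: leather-upper → XI.1; rubber-soled → XI.1.1; sports → XI.1.1.1. Scheduled 11%. No special measure applies. → 11%.
Sum: 5% + 20% + 12% + 11% = 48%.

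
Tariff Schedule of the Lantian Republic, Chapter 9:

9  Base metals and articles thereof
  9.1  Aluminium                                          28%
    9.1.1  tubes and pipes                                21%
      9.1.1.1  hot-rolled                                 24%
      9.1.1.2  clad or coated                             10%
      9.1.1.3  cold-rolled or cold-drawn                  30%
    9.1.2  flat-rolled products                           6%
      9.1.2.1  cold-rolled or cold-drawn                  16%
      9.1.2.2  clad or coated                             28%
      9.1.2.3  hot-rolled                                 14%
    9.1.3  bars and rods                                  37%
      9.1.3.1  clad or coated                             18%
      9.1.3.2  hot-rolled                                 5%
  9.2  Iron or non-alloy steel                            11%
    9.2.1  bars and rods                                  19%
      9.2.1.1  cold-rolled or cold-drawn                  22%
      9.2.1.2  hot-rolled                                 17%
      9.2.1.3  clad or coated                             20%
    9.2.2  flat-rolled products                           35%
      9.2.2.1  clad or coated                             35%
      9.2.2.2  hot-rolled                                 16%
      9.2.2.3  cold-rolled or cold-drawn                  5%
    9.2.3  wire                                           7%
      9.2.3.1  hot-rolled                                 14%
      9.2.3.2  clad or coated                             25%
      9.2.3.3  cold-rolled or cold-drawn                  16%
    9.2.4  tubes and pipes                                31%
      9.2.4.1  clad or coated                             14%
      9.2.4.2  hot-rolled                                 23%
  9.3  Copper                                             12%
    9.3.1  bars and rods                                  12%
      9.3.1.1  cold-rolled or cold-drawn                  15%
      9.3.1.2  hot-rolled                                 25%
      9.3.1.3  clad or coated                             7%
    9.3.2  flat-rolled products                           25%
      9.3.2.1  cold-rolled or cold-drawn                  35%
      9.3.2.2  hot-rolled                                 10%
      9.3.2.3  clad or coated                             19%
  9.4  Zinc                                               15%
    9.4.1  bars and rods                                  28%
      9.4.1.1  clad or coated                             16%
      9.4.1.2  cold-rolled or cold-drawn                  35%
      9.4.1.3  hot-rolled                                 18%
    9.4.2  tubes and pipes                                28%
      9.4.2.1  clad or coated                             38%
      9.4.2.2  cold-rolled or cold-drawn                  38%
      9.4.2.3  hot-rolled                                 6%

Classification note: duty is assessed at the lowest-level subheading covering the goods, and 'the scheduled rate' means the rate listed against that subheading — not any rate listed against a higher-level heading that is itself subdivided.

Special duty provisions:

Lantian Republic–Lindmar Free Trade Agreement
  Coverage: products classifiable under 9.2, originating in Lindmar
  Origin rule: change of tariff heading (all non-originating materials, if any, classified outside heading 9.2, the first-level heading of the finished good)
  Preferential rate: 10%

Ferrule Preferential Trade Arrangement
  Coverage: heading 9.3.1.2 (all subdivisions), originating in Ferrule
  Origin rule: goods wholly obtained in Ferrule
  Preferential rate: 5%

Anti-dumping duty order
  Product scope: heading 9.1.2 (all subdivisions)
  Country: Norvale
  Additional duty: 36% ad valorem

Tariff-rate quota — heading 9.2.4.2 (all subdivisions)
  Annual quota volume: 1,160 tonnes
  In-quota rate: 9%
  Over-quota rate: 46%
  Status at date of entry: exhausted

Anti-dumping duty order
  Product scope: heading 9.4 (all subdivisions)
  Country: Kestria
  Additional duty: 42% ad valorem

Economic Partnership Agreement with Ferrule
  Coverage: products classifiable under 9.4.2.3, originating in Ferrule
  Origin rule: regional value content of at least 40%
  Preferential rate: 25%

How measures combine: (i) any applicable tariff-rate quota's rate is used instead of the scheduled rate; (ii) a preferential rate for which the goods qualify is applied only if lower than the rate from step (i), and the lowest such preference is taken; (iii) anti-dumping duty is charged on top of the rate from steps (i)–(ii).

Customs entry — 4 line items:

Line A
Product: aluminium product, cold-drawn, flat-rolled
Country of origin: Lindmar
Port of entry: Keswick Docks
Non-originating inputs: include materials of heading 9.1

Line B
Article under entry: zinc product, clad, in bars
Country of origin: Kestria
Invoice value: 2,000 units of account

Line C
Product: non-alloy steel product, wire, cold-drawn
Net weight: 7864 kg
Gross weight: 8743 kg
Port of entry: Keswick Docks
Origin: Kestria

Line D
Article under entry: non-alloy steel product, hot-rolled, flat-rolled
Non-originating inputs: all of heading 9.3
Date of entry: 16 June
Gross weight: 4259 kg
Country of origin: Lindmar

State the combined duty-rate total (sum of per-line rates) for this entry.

100%

Line A: aluminium → 9.1; flat-rolled → 9.1.2; cold-drawn → 9.1.2.1. Scheduled 16%. Lindmar agreement on 9.2: 9.1.2.1 not covered. → 16%.
Line B: zinc → 9.4; in bars → 9.4.1; clad → 9.4.1.1. Scheduled 16%. anti-dumping (Kestria, 9.4): +42%; total 16% + 42% = 58%. → 58%.
Line C: non-alloy steel → 9.2; wire → 9.2.3; cold-drawn → 9.2.3.3. Scheduled 16%. No special measure applies. → 16%.
Line D: non-alloy steel → 9.2; flat-rolled → 9.2.2; hot-rolled → 9.2.2.2. Scheduled 16%. Lindmar agreement on 9.2: CTH met → 10% available; preferential 10%. → 10%.
Sum: 16% + 58% + 16% + 10% = 100%.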